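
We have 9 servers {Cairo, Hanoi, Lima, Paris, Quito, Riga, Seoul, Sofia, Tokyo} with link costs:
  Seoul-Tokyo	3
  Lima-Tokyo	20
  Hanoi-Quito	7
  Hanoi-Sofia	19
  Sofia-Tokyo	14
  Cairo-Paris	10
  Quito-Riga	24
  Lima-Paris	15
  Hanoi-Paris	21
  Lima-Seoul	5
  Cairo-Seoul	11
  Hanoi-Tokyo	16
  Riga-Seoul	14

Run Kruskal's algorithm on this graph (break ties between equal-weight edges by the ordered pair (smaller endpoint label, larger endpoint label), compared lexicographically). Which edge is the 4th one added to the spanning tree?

Cairo-Paris

Sort edges by weight, then run Kruskal:
Seoul-Tokyo (3): add — endpoints in different components.
Lima-Seoul (5): add — endpoints in different components.
Hanoi-Quito (7): add — endpoints in different components.
Cairo-Paris (10): add — endpoints in different components.
Cairo-Seoul (11): add — endpoints in different components.
Riga-Seoul (14): add — endpoints in different components.
Sofia-Tokyo (14): add — endpoints in different components.
Lima-Paris (15): skip — Lima and Paris already connected.
Hanoi-Tokyo (16): add — endpoints in different components.
The 4th edge added is Cairo-Paris.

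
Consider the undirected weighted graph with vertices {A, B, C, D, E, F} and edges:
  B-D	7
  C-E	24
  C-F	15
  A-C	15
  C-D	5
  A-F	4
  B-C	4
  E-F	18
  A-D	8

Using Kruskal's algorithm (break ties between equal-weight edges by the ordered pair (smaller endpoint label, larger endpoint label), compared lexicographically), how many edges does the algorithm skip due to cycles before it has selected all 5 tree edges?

Kruskal: consider edges lightest-first.
A-F (4): add. Components now {A,F} {B} {C} {D} {E}
B-C (4): add. Components now {A,F} {B,C} {D} {E}
C-D (5): add. Components now {A,F} {B,C,D} {E}
B-D (7): skip — B and D already connected.
A-D (8): add. Components now {A,B,C,D,F} {E}
A-C (15): skip — A and C already connected.
C-F (15): skip — C and F already connected.
E-F (18): add. Components now {A,B,C,D,E,F}
Edges rejected before the tree was complete: 3.

3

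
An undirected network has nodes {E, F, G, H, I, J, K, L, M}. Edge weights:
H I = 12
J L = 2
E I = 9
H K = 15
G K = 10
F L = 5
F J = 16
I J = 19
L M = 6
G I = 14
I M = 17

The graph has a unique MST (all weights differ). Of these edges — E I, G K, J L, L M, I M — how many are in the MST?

Sort edges by weight, then run Kruskal:
J L (2): add — endpoints in different components.
F L (5): add — endpoints in different components.
L M (6): add — endpoints in different components.
E I (9): add — endpoints in different components.
G K (10): add — endpoints in different components.
H I (12): add — endpoints in different components.
G I (14): add — endpoints in different components.
H K (15): skip — H and K already connected.
F J (16): skip — F and J already connected.
I M (17): add — endpoints in different components.
MST edge set: {J L, F L, L M, E I, G K, H I, G I, I M}.
Of the listed edges, {E I, G K, J L, L M, I M} are in the MST → 5.

5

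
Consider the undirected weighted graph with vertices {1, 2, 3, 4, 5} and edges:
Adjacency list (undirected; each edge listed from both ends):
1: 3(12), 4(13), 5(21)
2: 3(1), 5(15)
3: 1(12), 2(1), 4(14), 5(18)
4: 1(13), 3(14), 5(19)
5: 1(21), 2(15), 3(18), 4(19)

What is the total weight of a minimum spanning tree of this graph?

Prim's algorithm from 2:
Step 1: frontier [2 3 1, 2 5 15] → take 2 3 (1); add 3.
Step 2: frontier [2 5 15, 1 3 12, 3 4 14, 3 5 18] → take 1 3 (12); add 1.
Step 3: frontier [1 4 13, 1 5 21, 2 5 15, 3 4 14, 3 5 18] → take 1 4 (13); add 4.
Step 4: frontier [1 5 21, 2 5 15, 3 5 18, 4 5 19] → take 2 5 (15); add 5.
MST edges: 2 3, 1 3, 1 4, 2 5; total weight 1+12+13+15 = 41.

41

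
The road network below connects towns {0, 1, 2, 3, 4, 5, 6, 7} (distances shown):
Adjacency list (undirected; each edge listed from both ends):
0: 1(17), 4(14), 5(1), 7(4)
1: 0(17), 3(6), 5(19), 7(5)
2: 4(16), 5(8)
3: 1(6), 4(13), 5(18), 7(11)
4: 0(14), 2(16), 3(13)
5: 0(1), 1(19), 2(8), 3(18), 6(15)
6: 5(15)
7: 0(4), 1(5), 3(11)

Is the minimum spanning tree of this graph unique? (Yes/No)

Yes

Kruskal's algorithm — process edges by increasing weight (ties by edge label):
0 5 (1): add — endpoints in different components.
0 7 (4): add — endpoints in different components.
1 7 (5): add — endpoints in different components.
1 3 (6): add — endpoints in different components.
2 5 (8): add — endpoints in different components.
3 7 (11): skip — 3 and 7 already connected.
3 4 (13): add — endpoints in different components.
0 4 (14): skip — 0 and 4 already connected.
5 6 (15): add — endpoints in different components.
Every non-tree edge has weight strictly greater than the heaviest edge on the tree path between its endpoints, so the MST is unique.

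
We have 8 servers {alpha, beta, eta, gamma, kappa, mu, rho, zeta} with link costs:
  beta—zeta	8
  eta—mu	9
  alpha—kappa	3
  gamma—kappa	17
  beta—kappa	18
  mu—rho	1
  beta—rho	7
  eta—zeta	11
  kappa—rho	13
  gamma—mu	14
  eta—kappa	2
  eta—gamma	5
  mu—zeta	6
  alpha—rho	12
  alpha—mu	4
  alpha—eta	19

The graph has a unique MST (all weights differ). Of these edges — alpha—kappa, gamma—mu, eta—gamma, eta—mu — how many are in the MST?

Sort edges by weight, then run Kruskal:
mu—rho (1): add — endpoints in different components.
eta—kappa (2): add — endpoints in different components.
alpha—kappa (3): add — endpoints in different components.
alpha—mu (4): add — endpoints in different components.
eta—gamma (5): add — endpoints in different components.
mu—zeta (6): add — endpoints in different components.
beta—rho (7): add — endpoints in different components.
MST edge set: {mu—rho, eta—kappa, alpha—kappa, alpha—mu, eta—gamma, mu—zeta, beta—rho}.
Of the listed edges, {alpha—kappa, eta—gamma} are in the MST → 2.

2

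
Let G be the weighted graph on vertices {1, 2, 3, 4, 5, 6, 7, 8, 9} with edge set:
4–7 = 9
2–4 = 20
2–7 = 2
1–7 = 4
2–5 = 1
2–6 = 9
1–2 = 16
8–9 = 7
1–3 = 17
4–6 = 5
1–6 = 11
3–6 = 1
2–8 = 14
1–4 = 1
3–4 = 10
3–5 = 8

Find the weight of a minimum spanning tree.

35

Prim's algorithm from 5:
Step 1: cheapest edge leaving the tree is 2–5 (1); add 2.
Step 2: cheapest edge leaving the tree is 2–7 (2); add 7.
Step 3: cheapest edge leaving the tree is 1–7 (4); add 1.
Step 4: cheapest edge leaving the tree is 1–4 (1); add 4.
Step 5: cheapest edge leaving the tree is 4–6 (5); add 6.
Step 6: cheapest edge leaving the tree is 3–6 (1); add 3.
Step 7: cheapest edge leaving the tree is 2–8 (14); add 8.
Step 8: cheapest edge leaving the tree is 8–9 (7); add 9.
MST edges: 2–5, 2–7, 1–7, 1–4, 4–6, 3–6, 2–8, 8–9; total weight 1+2+4+1+5+1+14+7 = 35.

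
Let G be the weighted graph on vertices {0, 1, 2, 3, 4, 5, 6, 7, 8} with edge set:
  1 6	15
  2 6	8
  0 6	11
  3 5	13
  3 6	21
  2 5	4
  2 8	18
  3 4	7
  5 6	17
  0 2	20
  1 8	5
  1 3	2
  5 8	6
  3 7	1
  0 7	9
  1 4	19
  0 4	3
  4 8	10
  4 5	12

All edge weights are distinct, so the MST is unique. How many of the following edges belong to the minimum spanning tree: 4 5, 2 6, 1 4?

1

Kruskal: consider edges lightest-first.
3 7 (1): add — endpoints in different components.
1 3 (2): add — endpoints in different components.
0 4 (3): add — endpoints in different components.
2 5 (4): add — endpoints in different components.
1 8 (5): add — endpoints in different components.
5 8 (6): add — endpoints in different components.
3 4 (7): add — endpoints in different components.
2 6 (8): add — endpoints in different components.
MST edge set: {3 7, 1 3, 0 4, 2 5, 1 8, 5 8, 3 4, 2 6}.
Of the listed edges, {2 6} are in the MST → 1.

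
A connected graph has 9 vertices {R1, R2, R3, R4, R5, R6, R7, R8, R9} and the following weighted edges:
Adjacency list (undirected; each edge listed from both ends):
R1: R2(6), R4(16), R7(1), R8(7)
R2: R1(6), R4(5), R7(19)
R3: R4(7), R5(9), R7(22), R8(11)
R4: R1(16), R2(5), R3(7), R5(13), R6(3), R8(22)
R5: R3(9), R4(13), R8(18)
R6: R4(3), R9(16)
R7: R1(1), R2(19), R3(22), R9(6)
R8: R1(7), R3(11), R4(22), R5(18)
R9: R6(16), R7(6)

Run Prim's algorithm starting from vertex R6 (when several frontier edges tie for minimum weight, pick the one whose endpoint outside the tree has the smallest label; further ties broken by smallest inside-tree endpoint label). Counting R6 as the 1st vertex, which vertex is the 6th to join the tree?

Prim, starting at R6.
Step 1: cheapest edge leaving the tree is R4—R6 (3); add R4.
Step 2: cheapest edge leaving the tree is R2—R4 (5); add R2.
Step 3: cheapest edge leaving the tree is R1—R2 (6); add R1.
Step 4: cheapest edge leaving the tree is R1—R7 (1); add R7.
Step 5: cheapest edge leaving the tree is R7—R9 (6); add R9.
Step 6: cheapest edge leaving the tree is R3—R4 (7); add R3.
Step 7: cheapest edge leaving the tree is R1—R8 (7); add R8.
Step 8: cheapest edge leaving the tree is R3—R5 (9); add R5.
Vertex order: R6, R4, R2, R1, R7, R9, R3, R8, R5. The 6th vertex is R9.

R9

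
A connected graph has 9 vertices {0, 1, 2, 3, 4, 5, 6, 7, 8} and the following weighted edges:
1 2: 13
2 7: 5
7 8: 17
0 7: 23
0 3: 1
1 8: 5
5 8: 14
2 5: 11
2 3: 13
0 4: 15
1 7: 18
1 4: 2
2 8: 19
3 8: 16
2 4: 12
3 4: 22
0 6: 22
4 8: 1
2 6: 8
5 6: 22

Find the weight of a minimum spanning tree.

Grow the tree from 6 using Prim:
Step 1: cheapest edge leaving the tree is 2 6 (8); add 2.
Step 2: cheapest edge leaving the tree is 2 7 (5); add 7.
Step 3: cheapest edge leaving the tree is 2 5 (11); add 5.
Step 4: cheapest edge leaving the tree is 2 4 (12); add 4.
Step 5: cheapest edge leaving the tree is 4 8 (1); add 8.
Step 6: cheapest edge leaving the tree is 1 4 (2); add 1.
Step 7: cheapest edge leaving the tree is 2 3 (13); add 3.
Step 8: cheapest edge leaving the tree is 0 3 (1); add 0.
MST edges: 2 6, 2 7, 2 5, 2 4, 4 8, 1 4, 2 3, 0 3; total weight 8+5+11+12+1+2+13+1 = 53.

53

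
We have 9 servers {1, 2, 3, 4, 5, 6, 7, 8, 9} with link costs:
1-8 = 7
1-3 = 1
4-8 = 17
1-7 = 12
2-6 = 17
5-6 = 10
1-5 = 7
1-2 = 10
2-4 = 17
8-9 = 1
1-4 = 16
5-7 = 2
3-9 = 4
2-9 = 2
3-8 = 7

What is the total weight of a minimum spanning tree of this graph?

43

Kruskal: consider edges lightest-first.
1-3 (1): add — endpoints in different components.
8-9 (1): add — endpoints in different components.
2-9 (2): add — endpoints in different components.
5-7 (2): add — endpoints in different components.
3-9 (4): add — endpoints in different components.
1-5 (7): add — endpoints in different components.
1-8 (7): skip — 1 and 8 already connected.
3-8 (7): skip — 3 and 8 already connected.
1-2 (10): skip — 1 and 2 already connected.
5-6 (10): add — endpoints in different components.
1-7 (12): skip — 1 and 7 already connected.
1-4 (16): add — endpoints in different components.
MST edges: 1-3, 8-9, 2-9, 5-7, 3-9, 1-5, 5-6, 1-4; total weight 1+1+2+2+4+7+10+16 = 43.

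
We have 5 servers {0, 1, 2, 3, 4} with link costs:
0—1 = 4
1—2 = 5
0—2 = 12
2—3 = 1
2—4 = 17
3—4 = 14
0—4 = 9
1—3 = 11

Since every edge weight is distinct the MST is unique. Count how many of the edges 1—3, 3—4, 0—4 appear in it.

1

Kruskal: consider edges lightest-first.
2—3 (1): add — endpoints in different components.
0—1 (4): add — endpoints in different components.
1—2 (5): add — endpoints in different components.
0—4 (9): add — endpoints in different components.
MST edge set: {2—3, 0—1, 1—2, 0—4}.
Of the listed edges, {0—4} are in the MST → 1.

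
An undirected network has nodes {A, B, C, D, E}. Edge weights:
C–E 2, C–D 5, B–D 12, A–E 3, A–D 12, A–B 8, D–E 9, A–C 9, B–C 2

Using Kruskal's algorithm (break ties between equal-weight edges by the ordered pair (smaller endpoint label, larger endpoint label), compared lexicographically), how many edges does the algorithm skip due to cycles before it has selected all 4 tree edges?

0

Sort edges by weight, then run Kruskal:
B–C (2): add — endpoints in different components.
C–E (2): add — endpoints in different components.
A–E (3): add — endpoints in different components.
C–D (5): add — endpoints in different components.
Edges rejected before the tree was complete: 0.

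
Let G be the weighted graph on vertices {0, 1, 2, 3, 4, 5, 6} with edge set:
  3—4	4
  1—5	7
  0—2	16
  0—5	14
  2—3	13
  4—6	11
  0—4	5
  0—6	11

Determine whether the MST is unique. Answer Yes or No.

No

Kruskal's algorithm — process edges by increasing weight (ties by edge label):
3—4 (4): add. Components now {0} {1} {2} {3,4} {5} {6}
0—4 (5): add. Components now {0,3,4} {1} {2} {5} {6}
1—5 (7): add. Components now {0,3,4} {1,5} {2} {6}
0—6 (11): add. Components now {0,3,4,6} {1,5} {2}
4—6 (11): skip — 4 and 6 already connected.
2—3 (13): add. Components now {0,2,3,4,6} {1,5}
0—5 (14): add. Components now {0,1,2,3,4,5,6}
Non-tree edge 4—6 has weight 11, equal to the heaviest edge on its tree cycle — swapping gives another MST of the same weight. Not unique.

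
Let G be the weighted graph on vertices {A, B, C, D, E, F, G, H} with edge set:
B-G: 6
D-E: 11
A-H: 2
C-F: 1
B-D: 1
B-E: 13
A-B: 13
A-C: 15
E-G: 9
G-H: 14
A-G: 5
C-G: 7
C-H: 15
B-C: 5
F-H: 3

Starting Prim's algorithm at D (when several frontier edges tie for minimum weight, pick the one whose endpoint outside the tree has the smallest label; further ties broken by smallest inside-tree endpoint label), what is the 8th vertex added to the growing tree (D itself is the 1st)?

E

Grow the tree from D using Prim:
Step 1: cheapest edge leaving the tree is B-D (1); add B.
Step 2: cheapest edge leaving the tree is B-C (5); add C.
Step 3: cheapest edge leaving the tree is C-F (1); add F.
Step 4: cheapest edge leaving the tree is F-H (3); add H.
Step 5: cheapest edge leaving the tree is A-H (2); add A.
Step 6: cheapest edge leaving the tree is A-G (5); add G.
Step 7: cheapest edge leaving the tree is E-G (9); add E.
Vertex order: D, B, C, F, H, A, G, E. The 8th vertex is E.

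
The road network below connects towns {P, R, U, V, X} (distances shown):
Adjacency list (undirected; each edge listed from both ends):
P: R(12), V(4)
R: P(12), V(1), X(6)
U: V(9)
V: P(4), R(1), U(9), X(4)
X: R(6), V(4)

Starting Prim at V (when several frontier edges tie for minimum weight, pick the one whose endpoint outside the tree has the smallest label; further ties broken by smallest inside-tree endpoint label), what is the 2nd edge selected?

Prim, starting at V.
Step 1: frontier [R–V 1, P–V 4, V–X 4, U–V 9] → take R–V (1); add R.
Step 2: frontier [R–X 6, P–R 12, P–V 4, V–X 4, U–V 9] → take P–V (4); add P.
Step 3: frontier [R–X 6, V–X 4, U–V 9] → take V–X (4); add X.
Step 4: frontier [U–V 9] → take U–V (9); add U.
The 2nd edge added is P–V.

P-V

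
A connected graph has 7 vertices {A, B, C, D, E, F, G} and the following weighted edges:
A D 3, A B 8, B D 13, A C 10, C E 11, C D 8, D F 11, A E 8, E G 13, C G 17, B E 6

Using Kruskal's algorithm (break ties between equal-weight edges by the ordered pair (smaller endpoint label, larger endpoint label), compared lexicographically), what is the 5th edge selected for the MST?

D-F

Kruskal's algorithm — process edges by increasing weight (ties by edge label):
A D (3): add. Components now {A,D} {B} {C} {E} {F} {G}
B E (6): add. Components now {A,D} {B,E} {C} {F} {G}
A B (8): add. Components now {A,B,D,E} {C} {F} {G}
A E (8): skip — A and E already connected.
C D (8): add. Components now {A,B,C,D,E} {F} {G}
A C (10): skip — A and C already connected.
C E (11): skip — C and E already connected.
D F (11): add. Components now {A,B,C,D,E,F} {G}
B D (13): skip — B and D already connected.
E G (13): add. Components now {A,B,C,D,E,F,G}
The 5th edge added is D F.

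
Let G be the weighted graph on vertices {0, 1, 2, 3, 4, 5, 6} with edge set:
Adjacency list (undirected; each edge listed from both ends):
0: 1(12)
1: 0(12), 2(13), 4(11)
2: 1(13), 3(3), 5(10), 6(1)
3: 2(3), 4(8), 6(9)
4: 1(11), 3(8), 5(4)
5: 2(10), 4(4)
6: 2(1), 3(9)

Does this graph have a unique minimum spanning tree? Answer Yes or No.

Kruskal: consider edges lightest-first.
2-6 (1): add — endpoints in different components.
2-3 (3): add — endpoints in different components.
4-5 (4): add — endpoints in different components.
3-4 (8): add — endpoints in different components.
3-6 (9): skip — 3 and 6 already connected.
2-5 (10): skip — 2 and 5 already connected.
1-4 (11): add — endpoints in different components.
0-1 (12): add — endpoints in different components.
Every non-tree edge has weight strictly greater than the heaviest edge on the tree path between its endpoints, so the MST is unique.

Yes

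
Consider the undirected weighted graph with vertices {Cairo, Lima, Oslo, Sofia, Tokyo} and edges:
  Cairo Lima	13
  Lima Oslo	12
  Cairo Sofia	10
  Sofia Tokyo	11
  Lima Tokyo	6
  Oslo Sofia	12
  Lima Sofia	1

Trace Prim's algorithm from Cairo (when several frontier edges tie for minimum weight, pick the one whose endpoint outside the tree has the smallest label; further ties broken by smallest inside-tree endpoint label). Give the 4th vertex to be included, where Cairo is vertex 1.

Grow the tree from Cairo using Prim:
Step 1: cheapest edge leaving the tree is Cairo Sofia (10); add Sofia.
Step 2: cheapest edge leaving the tree is Lima Sofia (1); add Lima.
Step 3: cheapest edge leaving the tree is Lima Tokyo (6); add Tokyo.
Step 4: cheapest edge leaving the tree is Lima Oslo (12); add Oslo.
Vertex order: Cairo, Sofia, Lima, Tokyo, Oslo. The 4th vertex is Tokyo.

Tokyo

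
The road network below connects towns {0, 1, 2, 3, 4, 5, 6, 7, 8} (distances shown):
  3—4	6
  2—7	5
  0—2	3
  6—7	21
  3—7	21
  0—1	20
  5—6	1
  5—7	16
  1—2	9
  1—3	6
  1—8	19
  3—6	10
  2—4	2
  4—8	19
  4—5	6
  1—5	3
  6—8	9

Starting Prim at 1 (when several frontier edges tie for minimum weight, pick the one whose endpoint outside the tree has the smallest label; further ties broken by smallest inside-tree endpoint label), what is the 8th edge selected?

6-8

Prim's algorithm from 1:
Step 1: cheapest edge leaving the tree is 1—5 (3); add 5.
Step 2: cheapest edge leaving the tree is 5—6 (1); add 6.
Step 3: cheapest edge leaving the tree is 1—3 (6); add 3.
Step 4: cheapest edge leaving the tree is 3—4 (6); add 4.
Step 5: cheapest edge leaving the tree is 2—4 (2); add 2.
Step 6: cheapest edge leaving the tree is 0—2 (3); add 0.
Step 7: cheapest edge leaving the tree is 2—7 (5); add 7.
Step 8: cheapest edge leaving the tree is 6—8 (9); add 8.
The 8th edge added is 6—8.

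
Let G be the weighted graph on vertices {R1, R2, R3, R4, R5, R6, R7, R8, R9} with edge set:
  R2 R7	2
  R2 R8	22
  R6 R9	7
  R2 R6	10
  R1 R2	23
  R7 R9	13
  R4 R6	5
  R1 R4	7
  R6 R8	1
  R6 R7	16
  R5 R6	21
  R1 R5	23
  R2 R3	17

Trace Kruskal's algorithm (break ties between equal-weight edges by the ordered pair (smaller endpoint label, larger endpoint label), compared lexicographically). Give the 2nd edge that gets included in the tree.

R2-R7

Kruskal's algorithm — process edges by increasing weight (ties by edge label):
R6 R8 (1): add — endpoints in different components.
R2 R7 (2): add — endpoints in different components.
R4 R6 (5): add — endpoints in different components.
R1 R4 (7): add — endpoints in different components.
R6 R9 (7): add — endpoints in different components.
R2 R6 (10): add — endpoints in different components.
R7 R9 (13): skip — R9 and R7 already connected.
R6 R7 (16): skip — R7 and R6 already connected.
R2 R3 (17): add — endpoints in different components.
R5 R6 (21): add — endpoints in different components.
The 2nd edge added is R2 R7.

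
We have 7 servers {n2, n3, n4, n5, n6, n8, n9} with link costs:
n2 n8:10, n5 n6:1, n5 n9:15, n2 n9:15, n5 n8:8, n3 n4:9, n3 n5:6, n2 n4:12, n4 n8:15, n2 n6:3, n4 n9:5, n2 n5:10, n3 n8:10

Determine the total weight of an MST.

32

Kruskal: consider edges lightest-first.
n5 n6 (1): add. Components now {n2} {n3} {n5,n6} {n9} {n4} {n8}
n2 n6 (3): add. Components now {n2,n5,n6} {n3} {n9} {n4} {n8}
n4 n9 (5): add. Components now {n2,n5,n6} {n3} {n4,n9} {n8}
n3 n5 (6): add. Components now {n2,n3,n5,n6} {n4,n9} {n8}
n5 n8 (8): add. Components now {n2,n3,n5,n6,n8} {n4,n9}
n3 n4 (9): add. Components now {n2,n3,n4,n5,n6,n8,n9}
MST edges: n5 n6, n2 n6, n4 n9, n3 n5, n5 n8, n3 n4; total weight 1+3+5+6+8+9 = 32.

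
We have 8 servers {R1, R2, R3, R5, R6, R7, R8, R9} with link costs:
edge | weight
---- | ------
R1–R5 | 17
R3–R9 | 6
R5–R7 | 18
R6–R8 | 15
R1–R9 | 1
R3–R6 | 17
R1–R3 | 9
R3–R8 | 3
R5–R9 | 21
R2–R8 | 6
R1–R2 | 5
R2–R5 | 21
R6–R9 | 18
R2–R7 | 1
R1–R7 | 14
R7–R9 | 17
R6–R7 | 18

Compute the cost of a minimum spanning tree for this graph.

Sort edges by weight, then run Kruskal:
R1–R9 (1): add — endpoints in different components.
R2–R7 (1): add — endpoints in different components.
R3–R8 (3): add — endpoints in different components.
R1–R2 (5): add — endpoints in different components.
R2–R8 (6): add — endpoints in different components.
R3–R9 (6): skip — R9 and R3 already connected.
R1–R3 (9): skip — R1 and R3 already connected.
R1–R7 (14): skip — R7 and R1 already connected.
R6–R8 (15): add — endpoints in different components.
R1–R5 (17): add — endpoints in different components.
MST edges: R1–R9, R2–R7, R3–R8, R1–R2, R2–R8, R6–R8, R1–R5; total weight 1+1+3+5+6+15+17 = 48.

48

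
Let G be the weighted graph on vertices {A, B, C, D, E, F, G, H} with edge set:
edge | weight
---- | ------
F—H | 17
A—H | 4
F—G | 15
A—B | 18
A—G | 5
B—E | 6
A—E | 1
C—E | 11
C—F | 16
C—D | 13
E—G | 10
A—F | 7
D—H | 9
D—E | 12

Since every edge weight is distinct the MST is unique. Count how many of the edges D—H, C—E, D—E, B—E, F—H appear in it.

3

Sort edges by weight, then run Kruskal:
A—E (1): add — endpoints in different components.
A—H (4): add — endpoints in different components.
A—G (5): add — endpoints in different components.
B—E (6): add — endpoints in different components.
A—F (7): add — endpoints in different components.
D—H (9): add — endpoints in different components.
E—G (10): skip — E and G already connected.
C—E (11): add — endpoints in different components.
MST edge set: {A—E, A—H, A—G, B—E, A—F, D—H, C—E}.
Of the listed edges, {D—H, C—E, B—E} are in the MST → 3.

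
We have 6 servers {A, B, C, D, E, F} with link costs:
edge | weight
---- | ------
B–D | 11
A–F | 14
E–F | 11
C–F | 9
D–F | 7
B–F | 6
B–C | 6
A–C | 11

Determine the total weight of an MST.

Prim's algorithm from D:
Step 1: frontier [D–F 7, B–D 11] → take D–F (7); add F.
Step 2: frontier [B–D 11, B–F 6, C–F 9, E–F 11, A–F 14] → take B–F (6); add B.
Step 3: frontier [B–C 6, C–F 9, E–F 11, A–F 14] → take B–C (6); add C.
Step 4: frontier [A–C 11, E–F 11, A–F 14] → take A–C (11); add A.
Step 5: frontier [E–F 11] → take E–F (11); add E.
MST edges: D–F, B–F, B–C, A–C, E–F; total weight 7+6+6+11+11 = 41.

41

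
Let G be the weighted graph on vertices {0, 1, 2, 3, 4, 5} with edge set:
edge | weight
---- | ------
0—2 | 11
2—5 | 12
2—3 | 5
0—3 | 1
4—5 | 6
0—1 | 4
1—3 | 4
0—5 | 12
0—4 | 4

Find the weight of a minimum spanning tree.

Sort edges by weight, then run Kruskal:
0—3 (1): add — endpoints in different components.
0—1 (4): add — endpoints in different components.
0—4 (4): add — endpoints in different components.
1—3 (4): skip — 1 and 3 already connected.
2—3 (5): add — endpoints in different components.
4—5 (6): add — endpoints in different components.
MST edges: 0—3, 0—1, 0—4, 2—3, 4—5; total weight 1+4+4+5+6 = 20.

20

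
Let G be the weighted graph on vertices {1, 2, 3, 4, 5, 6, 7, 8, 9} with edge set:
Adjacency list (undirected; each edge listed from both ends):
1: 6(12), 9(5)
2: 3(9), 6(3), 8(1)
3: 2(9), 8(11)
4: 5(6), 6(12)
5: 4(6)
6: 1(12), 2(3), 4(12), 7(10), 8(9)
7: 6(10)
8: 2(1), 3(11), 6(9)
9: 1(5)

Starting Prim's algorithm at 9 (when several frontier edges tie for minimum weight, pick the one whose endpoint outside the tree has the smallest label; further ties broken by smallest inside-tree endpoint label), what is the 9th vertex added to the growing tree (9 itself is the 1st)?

5

Prim, starting at 9.
Step 1: cheapest edge leaving the tree is 1-9 (5); add 1.
Step 2: cheapest edge leaving the tree is 1-6 (12); add 6.
Step 3: cheapest edge leaving the tree is 2-6 (3); add 2.
Step 4: cheapest edge leaving the tree is 2-8 (1); add 8.
Step 5: cheapest edge leaving the tree is 2-3 (9); add 3.
Step 6: cheapest edge leaving the tree is 6-7 (10); add 7.
Step 7: cheapest edge leaving the tree is 4-6 (12); add 4.
Step 8: cheapest edge leaving the tree is 4-5 (6); add 5.
Vertex order: 9, 1, 6, 2, 8, 3, 7, 4, 5. The 9th vertex is 5.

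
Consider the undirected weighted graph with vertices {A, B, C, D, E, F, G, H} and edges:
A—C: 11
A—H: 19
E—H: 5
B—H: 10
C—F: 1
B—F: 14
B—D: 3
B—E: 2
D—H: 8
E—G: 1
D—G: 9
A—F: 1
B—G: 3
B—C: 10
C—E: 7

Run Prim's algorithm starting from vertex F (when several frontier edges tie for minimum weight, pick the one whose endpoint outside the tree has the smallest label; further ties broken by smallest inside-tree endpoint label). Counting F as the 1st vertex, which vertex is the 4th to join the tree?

Prim's algorithm from F:
Step 1: cheapest edge leaving the tree is A—F (1); add A.
Step 2: cheapest edge leaving the tree is C—F (1); add C.
Step 3: cheapest edge leaving the tree is C—E (7); add E.
Step 4: cheapest edge leaving the tree is E—G (1); add G.
Step 5: cheapest edge leaving the tree is B—E (2); add B.
Step 6: cheapest edge leaving the tree is B—D (3); add D.
Step 7: cheapest edge leaving the tree is E—H (5); add H.
Vertex order: F, A, C, E, G, B, D, H. The 4th vertex is E.

E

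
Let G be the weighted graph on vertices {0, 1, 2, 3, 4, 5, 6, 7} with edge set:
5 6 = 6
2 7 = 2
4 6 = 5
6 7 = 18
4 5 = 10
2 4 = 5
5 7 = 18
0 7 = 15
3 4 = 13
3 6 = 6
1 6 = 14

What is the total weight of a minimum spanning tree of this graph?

53

Sort edges by weight, then run Kruskal:
2 7 (2): add — endpoints in different components.
2 4 (5): add — endpoints in different components.
4 6 (5): add — endpoints in different components.
3 6 (6): add — endpoints in different components.
5 6 (6): add — endpoints in different components.
4 5 (10): skip — 4 and 5 already connected.
3 4 (13): skip — 3 and 4 already connected.
1 6 (14): add — endpoints in different components.
0 7 (15): add — endpoints in different components.
MST edges: 2 7, 2 4, 4 6, 3 6, 5 6, 1 6, 0 7; total weight 2+5+5+6+6+14+15 = 53.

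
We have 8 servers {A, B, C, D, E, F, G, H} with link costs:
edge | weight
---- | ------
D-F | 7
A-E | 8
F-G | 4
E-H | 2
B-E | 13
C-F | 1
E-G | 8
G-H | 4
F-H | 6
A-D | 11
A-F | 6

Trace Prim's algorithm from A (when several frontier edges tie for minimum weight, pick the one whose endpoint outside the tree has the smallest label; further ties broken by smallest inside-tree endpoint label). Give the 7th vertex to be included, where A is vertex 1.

Prim's algorithm from A:
Step 1: cheapest edge leaving the tree is A-F (6); add F.
Step 2: cheapest edge leaving the tree is C-F (1); add C.
Step 3: cheapest edge leaving the tree is F-G (4); add G.
Step 4: cheapest edge leaving the tree is G-H (4); add H.
Step 5: cheapest edge leaving the tree is E-H (2); add E.
Step 6: cheapest edge leaving the tree is D-F (7); add D.
Step 7: cheapest edge leaving the tree is B-E (13); add B.
Vertex order: A, F, C, G, H, E, D, B. The 7th vertex is D.

D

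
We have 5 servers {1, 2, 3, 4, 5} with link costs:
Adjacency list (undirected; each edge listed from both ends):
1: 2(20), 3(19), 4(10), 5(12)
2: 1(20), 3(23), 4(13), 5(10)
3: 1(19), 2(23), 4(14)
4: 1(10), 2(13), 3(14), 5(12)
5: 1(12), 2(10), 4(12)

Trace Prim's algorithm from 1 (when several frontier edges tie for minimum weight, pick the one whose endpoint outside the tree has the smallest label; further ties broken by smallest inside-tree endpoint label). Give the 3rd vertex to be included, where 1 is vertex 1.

Prim, starting at 1.
Step 1: frontier [1-4 10, 1-5 12, 1-3 19, 1-2 20] → take 1-4 (10); add 4.
Step 2: frontier [1-5 12, 1-3 19, 1-2 20, 4-5 12, 2-4 13, 3-4 14] → take 1-5 (12); add 5.
Step 3: frontier [1-3 19, 1-2 20, 2-4 13, 3-4 14, 2-5 10] → take 2-5 (10); add 2.
Step 4: frontier [1-3 19, 2-3 23, 3-4 14] → take 3-4 (14); add 3.
Vertex order: 1, 4, 5, 2, 3. The 3rd vertex is 5.

5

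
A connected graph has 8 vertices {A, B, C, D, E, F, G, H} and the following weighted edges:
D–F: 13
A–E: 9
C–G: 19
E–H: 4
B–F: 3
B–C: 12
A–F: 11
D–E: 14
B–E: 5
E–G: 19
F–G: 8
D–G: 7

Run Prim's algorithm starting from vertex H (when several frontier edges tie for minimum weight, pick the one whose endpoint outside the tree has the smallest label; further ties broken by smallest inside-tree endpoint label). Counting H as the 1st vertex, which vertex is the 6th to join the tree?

Grow the tree from H using Prim:
Step 1: cheapest edge leaving the tree is E–H (4); add E.
Step 2: cheapest edge leaving the tree is B–E (5); add B.
Step 3: cheapest edge leaving the tree is B–F (3); add F.
Step 4: cheapest edge leaving the tree is F–G (8); add G.
Step 5: cheapest edge leaving the tree is D–G (7); add D.
Step 6: cheapest edge leaving the tree is A–E (9); add A.
Step 7: cheapest edge leaving the tree is B–C (12); add C.
Vertex order: H, E, B, F, G, D, A, C. The 6th vertex is D.

D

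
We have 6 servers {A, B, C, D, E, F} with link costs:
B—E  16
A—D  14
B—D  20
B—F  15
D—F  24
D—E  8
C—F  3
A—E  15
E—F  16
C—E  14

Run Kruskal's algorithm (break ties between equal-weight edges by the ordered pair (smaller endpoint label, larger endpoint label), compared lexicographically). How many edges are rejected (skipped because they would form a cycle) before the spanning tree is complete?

Kruskal: consider edges lightest-first.
C—F (3): add. Components now {A} {B} {C,F} {D} {E}
D—E (8): add. Components now {A} {B} {C,F} {D,E}
A—D (14): add. Components now {A,D,E} {B} {C,F}
C—E (14): add. Components now {A,C,D,E,F} {B}
A—E (15): skip — A and E already connected.
B—F (15): add. Components now {A,B,C,D,E,F}
Edges rejected before the tree was complete: 1.

1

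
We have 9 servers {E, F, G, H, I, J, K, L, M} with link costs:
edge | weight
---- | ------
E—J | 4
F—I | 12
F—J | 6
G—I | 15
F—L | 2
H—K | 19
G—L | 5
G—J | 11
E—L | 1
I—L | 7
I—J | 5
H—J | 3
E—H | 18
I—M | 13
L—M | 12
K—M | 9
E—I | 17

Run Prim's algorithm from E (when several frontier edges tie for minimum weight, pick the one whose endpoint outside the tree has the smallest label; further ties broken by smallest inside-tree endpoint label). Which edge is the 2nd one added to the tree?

Prim's algorithm from E:
Step 1: cheapest edge leaving the tree is E—L (1); add L.
Step 2: cheapest edge leaving the tree is F—L (2); add F.
Step 3: cheapest edge leaving the tree is E—J (4); add J.
Step 4: cheapest edge leaving the tree is H—J (3); add H.
Step 5: cheapest edge leaving the tree is G—L (5); add G.
Step 6: cheapest edge leaving the tree is I—J (5); add I.
Step 7: cheapest edge leaving the tree is L—M (12); add M.
Step 8: cheapest edge leaving the tree is K—M (9); add K.
The 2nd edge added is F—L.

F-L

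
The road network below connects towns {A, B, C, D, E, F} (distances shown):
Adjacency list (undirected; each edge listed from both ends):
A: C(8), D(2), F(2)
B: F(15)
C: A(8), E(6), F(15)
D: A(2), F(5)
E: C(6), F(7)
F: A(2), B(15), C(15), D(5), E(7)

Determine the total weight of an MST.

32

Sort edges by weight, then run Kruskal:
A D (2): add — endpoints in different components.
A F (2): add — endpoints in different components.
D F (5): skip — D and F already connected.
C E (6): add — endpoints in different components.
E F (7): add — endpoints in different components.
A C (8): skip — A and C already connected.
B F (15): add — endpoints in different components.
MST edges: A D, A F, C E, E F, B F; total weight 2+2+6+7+15 = 32.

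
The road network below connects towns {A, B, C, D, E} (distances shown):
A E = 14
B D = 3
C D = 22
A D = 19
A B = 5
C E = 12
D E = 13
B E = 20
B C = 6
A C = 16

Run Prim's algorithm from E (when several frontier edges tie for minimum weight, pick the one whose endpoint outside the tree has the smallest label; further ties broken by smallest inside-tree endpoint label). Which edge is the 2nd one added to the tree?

B-C

Prim, starting at E.
Step 1: frontier [C E 12, D E 13, A E 14, B E 20] → take C E (12); add C.
Step 2: frontier [B C 6, A C 16, C D 22, D E 13, A E 14, B E 20] → take B C (6); add B.
Step 3: frontier [B D 3, A B 5, A C 16, C D 22, D E 13, A E 14] → take B D (3); add D.
Step 4: frontier [A B 5, A C 16, A D 19, A E 14] → take A B (5); add A.
The 2nd edge added is B C.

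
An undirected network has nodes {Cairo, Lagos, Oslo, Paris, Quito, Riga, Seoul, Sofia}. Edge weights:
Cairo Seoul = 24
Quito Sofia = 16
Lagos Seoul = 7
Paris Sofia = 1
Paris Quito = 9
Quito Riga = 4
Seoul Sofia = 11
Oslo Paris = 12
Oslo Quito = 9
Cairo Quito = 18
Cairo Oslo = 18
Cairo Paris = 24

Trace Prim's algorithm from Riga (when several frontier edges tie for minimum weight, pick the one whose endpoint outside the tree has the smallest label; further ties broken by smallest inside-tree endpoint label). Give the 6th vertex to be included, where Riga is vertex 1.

Seoul

Grow the tree from Riga using Prim:
Step 1: frontier [Quito Riga 4] → take Quito Riga (4); add Quito.
Step 2: frontier [Oslo Quito 9, Paris Quito 9, Quito Sofia 16, Cairo Quito 18] → take Oslo Quito (9); add Oslo.
Step 3: frontier [Oslo Paris 12, Cairo Oslo 18, Paris Quito 9, Quito Sofia 16, Cairo Quito 18] → take Paris Quito (9); add Paris.
Step 4: frontier [Cairo Oslo 18, Paris Sofia 1, Cairo Paris 24, Quito Sofia 16, Cairo Quito 18] → take Paris Sofia (1); add Sofia.
Step 5: frontier [Cairo Oslo 18, Cairo Paris 24, Cairo Quito 18, Seoul Sofia 11] → take Seoul Sofia (11); add Seoul.
Step 6: frontier [Cairo Oslo 18, Cairo Paris 24, Cairo Quito 18, Lagos Seoul 7, Cairo Seoul 24] → take Lagos Seoul (7); add Lagos.
Step 7: frontier [Cairo Oslo 18, Cairo Paris 24, Cairo Quito 18, Cairo Seoul 24] → take Cairo Oslo (18); add Cairo.
Vertex order: Riga, Quito, Oslo, Paris, Sofia, Seoul, Lagos, Cairo. The 6th vertex is Seoul.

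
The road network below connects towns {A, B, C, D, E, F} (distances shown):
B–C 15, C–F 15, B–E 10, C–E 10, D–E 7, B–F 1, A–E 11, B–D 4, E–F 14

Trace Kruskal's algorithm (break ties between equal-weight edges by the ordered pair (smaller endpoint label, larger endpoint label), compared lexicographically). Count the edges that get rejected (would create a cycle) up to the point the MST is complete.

1

Sort edges by weight, then run Kruskal:
B–F (1): add. Components now {A} {B,F} {C} {D} {E}
B–D (4): add. Components now {A} {B,D,F} {C} {E}
D–E (7): add. Components now {A} {B,D,E,F} {C}
B–E (10): skip — B and E already connected.
C–E (10): add. Components now {A} {B,C,D,E,F}
A–E (11): add. Components now {A,B,C,D,E,F}
Edges rejected before the tree was complete: 1.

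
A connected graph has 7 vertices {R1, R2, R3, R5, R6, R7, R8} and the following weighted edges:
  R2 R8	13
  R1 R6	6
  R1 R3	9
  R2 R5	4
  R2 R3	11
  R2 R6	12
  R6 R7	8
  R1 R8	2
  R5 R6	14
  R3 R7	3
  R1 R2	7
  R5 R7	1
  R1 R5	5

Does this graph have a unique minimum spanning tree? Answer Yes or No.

Kruskal: consider edges lightest-first.
R5 R7 (1): add — endpoints in different components.
R1 R8 (2): add — endpoints in different components.
R3 R7 (3): add — endpoints in different components.
R2 R5 (4): add — endpoints in different components.
R1 R5 (5): add — endpoints in different components.
R1 R6 (6): add — endpoints in different components.
Every non-tree edge has weight strictly greater than the heaviest edge on the tree path between its endpoints, so the MST is unique.

Yes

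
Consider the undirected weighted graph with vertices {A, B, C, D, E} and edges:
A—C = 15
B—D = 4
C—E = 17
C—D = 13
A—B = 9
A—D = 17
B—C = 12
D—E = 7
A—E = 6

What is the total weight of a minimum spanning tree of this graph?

29

Kruskal's algorithm — process edges by increasing weight (ties by edge label):
B—D (4): add — endpoints in different components.
A—E (6): add — endpoints in different components.
D—E (7): add — endpoints in different components.
A—B (9): skip — A and B already connected.
B—C (12): add — endpoints in different components.
MST edges: B—D, A—E, D—E, B—C; total weight 4+6+7+12 = 29.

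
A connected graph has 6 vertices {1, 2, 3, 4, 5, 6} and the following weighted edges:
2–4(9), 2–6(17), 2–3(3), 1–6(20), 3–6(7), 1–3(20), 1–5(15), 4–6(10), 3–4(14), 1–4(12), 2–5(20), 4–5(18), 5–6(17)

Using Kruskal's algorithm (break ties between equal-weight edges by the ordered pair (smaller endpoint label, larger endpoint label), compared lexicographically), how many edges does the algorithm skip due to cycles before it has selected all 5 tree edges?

2

Kruskal: consider edges lightest-first.
2–3 (3): add — endpoints in different components.
3–6 (7): add — endpoints in different components.
2–4 (9): add — endpoints in different components.
4–6 (10): skip — 4 and 6 already connected.
1–4 (12): add — endpoints in different components.
3–4 (14): skip — 3 and 4 already connected.
1–5 (15): add — endpoints in different components.
Edges rejected before the tree was complete: 2.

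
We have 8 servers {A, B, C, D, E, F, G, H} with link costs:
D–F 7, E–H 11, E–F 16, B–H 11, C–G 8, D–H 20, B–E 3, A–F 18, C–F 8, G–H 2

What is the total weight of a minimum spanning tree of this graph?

57

Kruskal: consider edges lightest-first.
G–H (2): add — endpoints in different components.
B–E (3): add — endpoints in different components.
D–F (7): add — endpoints in different components.
C–F (8): add — endpoints in different components.
C–G (8): add — endpoints in different components.
B–H (11): add — endpoints in different components.
E–H (11): skip — E and H already connected.
E–F (16): skip — E and F already connected.
A–F (18): add — endpoints in different components.
MST edges: G–H, B–E, D–F, C–F, C–G, B–H, A–F; total weight 2+3+7+8+8+11+18 = 57.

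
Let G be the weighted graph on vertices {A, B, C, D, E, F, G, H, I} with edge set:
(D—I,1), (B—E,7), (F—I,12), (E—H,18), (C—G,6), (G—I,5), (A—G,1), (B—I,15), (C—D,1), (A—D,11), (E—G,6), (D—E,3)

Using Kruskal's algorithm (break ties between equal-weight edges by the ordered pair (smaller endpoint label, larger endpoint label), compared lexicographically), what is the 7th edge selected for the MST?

Kruskal: consider edges lightest-first.
A—G (1): add — endpoints in different components.
C—D (1): add — endpoints in different components.
D—I (1): add — endpoints in different components.
D—E (3): add — endpoints in different components.
G—I (5): add — endpoints in different components.
C—G (6): skip — C and G already connected.
E—G (6): skip — E and G already connected.
B—E (7): add — endpoints in different components.
A—D (11): skip — A and D already connected.
F—I (12): add — endpoints in different components.
B—I (15): skip — B and I already connected.
E—H (18): add — endpoints in different components.
The 7th edge added is F—I.

F-I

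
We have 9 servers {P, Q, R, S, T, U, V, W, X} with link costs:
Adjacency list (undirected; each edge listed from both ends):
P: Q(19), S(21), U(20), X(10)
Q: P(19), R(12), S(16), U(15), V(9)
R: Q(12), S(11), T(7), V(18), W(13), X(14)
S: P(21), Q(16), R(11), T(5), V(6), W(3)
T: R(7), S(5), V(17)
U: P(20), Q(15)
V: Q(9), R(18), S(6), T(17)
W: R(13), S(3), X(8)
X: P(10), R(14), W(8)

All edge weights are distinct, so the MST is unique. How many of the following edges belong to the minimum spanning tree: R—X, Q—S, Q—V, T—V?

Sort edges by weight, then run Kruskal:
S—W (3): add — endpoints in different components.
S—T (5): add — endpoints in different components.
S—V (6): add — endpoints in different components.
R—T (7): add — endpoints in different components.
W—X (8): add — endpoints in different components.
Q—V (9): add — endpoints in different components.
P—X (10): add — endpoints in different components.
R—S (11): skip — R and S already connected.
Q—R (12): skip — R and Q already connected.
R—W (13): skip — R and W already connected.
R—X (14): skip — X and R already connected.
Q—U (15): add — endpoints in different components.
MST edge set: {S—W, S—T, S—V, R—T, W—X, Q—V, P—X, Q—U}.
Of the listed edges, {Q—V} are in the MST → 1.

1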